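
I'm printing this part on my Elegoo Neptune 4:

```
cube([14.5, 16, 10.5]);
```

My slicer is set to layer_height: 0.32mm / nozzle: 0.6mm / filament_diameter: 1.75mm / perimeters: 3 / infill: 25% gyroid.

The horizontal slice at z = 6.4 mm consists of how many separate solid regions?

At z = 6.4 mm: the 14.5×16 cube contributes its full rectangle. The result has 1 disconnected region.

1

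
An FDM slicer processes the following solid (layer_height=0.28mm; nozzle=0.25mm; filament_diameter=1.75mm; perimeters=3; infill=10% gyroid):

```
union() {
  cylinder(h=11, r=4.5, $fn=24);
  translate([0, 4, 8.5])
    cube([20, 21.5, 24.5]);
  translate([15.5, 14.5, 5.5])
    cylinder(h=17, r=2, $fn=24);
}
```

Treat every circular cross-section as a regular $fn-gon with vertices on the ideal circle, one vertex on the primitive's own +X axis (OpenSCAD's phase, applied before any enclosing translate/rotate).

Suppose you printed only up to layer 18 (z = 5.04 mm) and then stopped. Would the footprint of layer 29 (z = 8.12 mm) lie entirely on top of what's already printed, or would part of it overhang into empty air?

Compare the two slices. At z = 5.04: the r=4.5 cylinder contributes a regular 24-gon of circumradius 4.5 (area = (24/2)·4.500²·sin(360°/24) = 62.89 mm²); the cube at (0, 4) does not reach this height (z outside [8.5, 33]); the cylinder at (15.5, 14.5) does not reach this height (z outside [5.5, 22.5]); Merging all regions: only the r=4.5 cylinder is present, so the union is just that shape — area = 62.89 mm². At z = 8.12: the r=4.5 cylinder gives a regular 24-gon of circumradius 4.5 (constant along its height) (area = (24/2)·4.500²·sin(360°/24) = 62.89 mm²); the cube at (0, 4) is not intersected at this z (z outside [8.5, 33]); the r=2 cylinder at (15.5, 14.5) gives a regular 24-gon of circumradius 2 (constant along its height) (area = (24/2)·2.000²·sin(360°/24) = 12.42 mm²); Taking the union: the 2 present regions are separate (no shared area or edge), so areas and boundary lengths simply add and each stays a separate island — area = 75.32 mm². Checking containment: at z = 8.12 the cross-section extends beyond the z = 5.04 cross-section by about 12.42 mm².

part overhangs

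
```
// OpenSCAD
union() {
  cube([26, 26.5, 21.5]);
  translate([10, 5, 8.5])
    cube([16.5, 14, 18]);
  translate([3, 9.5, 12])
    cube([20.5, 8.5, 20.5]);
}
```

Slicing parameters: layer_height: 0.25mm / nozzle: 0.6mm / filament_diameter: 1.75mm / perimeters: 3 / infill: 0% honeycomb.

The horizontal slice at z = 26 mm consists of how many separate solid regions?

At z = 26 mm: the cube does not reach this height (z outside [0, 21.5]); the 16.5×14 cube at (10, 5) contributes its full rectangle; the cube at (3, 9.5) (footprint 20.5×8.5) is included at this height; Merging all regions: the regions partially overlap (shared area 114.75 mm²), so overlapping operands fuse into one piece — 1 connected region. The result has 1 disconnected region.

1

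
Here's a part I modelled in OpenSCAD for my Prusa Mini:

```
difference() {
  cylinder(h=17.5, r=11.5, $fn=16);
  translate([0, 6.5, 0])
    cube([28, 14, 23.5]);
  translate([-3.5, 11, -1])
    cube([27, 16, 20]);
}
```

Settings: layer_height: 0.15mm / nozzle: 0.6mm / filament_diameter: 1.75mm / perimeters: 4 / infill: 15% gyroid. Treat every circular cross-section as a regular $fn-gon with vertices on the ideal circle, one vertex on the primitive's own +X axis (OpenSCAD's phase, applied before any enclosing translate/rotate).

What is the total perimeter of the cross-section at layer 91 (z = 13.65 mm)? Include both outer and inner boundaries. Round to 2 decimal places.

At z = 13.65 mm: the r=11.5 cylinder contributes a regular 16-gon of circumradius 11.5 (perimeter = 2·16·11.500·sin(180°/16) = 71.79 mm); the cube at (0, 6.5) (footprint 28×14) is included at this height (perimeter 84.00 mm); the 27×16 cube at (-3.5, 11) contributes its full rectangle (perimeter 86.00 mm); Subtracting the remaining from the first: starting from the r=11.5 cylinder, the 28×14 cube at (0, 6.5) partially overlaps it — only the 31.71 mm² overlap (of its 392.00 mm²) is removed, clipping the outline; the 27×16 cube at (-3.5, 11) partially overlaps it — only the 0.63 mm² overlap (of its 432.00 mm²) is removed, clipping the outline — boundary = 74.53 mm. Overall, the cross-section is a single solid region. Total boundary length (outer) = 74.53 mm.

74.53 mm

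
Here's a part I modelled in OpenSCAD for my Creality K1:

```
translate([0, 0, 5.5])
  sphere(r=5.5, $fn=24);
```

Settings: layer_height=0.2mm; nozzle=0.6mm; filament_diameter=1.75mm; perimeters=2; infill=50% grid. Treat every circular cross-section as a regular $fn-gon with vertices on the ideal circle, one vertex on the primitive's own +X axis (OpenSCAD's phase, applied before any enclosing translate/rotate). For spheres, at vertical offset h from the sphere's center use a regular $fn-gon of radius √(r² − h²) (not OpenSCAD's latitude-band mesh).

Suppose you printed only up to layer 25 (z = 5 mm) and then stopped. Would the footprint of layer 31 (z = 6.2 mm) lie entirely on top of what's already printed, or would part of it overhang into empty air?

entirely on top

Compare the two slices. At z = 5: the r=5.5 sphere slices to a regular 24-gon of circumradius 5.477 (√(r²−h²) with h=0.5 from center) (area = (24/2)·5.477²·sin(360°/24) = 93.17 mm²). At z = 6.2: the r=5.5 sphere slices to a regular 24-gon of circumradius 5.455 (√(r²−h²) with h=0.7 from center) (area = (24/2)·5.455²·sin(360°/24) = 92.43 mm²). Checking containment: the cross-section at z = 6.2 is a subset of the cross-section at z = 5.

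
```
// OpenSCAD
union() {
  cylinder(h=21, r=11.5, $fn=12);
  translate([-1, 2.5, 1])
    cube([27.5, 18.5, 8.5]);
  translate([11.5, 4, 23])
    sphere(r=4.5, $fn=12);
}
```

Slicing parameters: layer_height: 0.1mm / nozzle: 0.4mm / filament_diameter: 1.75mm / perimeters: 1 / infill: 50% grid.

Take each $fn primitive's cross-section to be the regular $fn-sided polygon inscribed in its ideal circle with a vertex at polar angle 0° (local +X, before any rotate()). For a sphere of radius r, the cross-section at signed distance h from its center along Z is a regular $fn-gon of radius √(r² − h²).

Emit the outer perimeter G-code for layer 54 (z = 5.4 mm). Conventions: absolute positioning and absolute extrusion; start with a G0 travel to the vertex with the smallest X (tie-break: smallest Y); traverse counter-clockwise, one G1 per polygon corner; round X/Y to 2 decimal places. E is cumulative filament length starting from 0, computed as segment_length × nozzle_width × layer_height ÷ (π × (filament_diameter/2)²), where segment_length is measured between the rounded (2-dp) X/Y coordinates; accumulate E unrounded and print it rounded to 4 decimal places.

G0 X-11.50 Y0.00 Z5.40
G1 X-9.96 Y-5.75 E0.0990
G1 X-5.75 Y-9.96 E0.1980
G1 X0.00 Y-11.50 E0.2970
G1 X5.75 Y-9.96 E0.3960
G1 X9.96 Y-5.75 E0.4950
G1 X11.50 Y0.00 E0.5940
G1 X10.83 Y2.50 E0.6370
G1 X26.50 Y2.50 E0.8976
G1 X26.50 Y21.00 E1.2053
G1 X-1.00 Y21.00 E1.6626
G1 X-1.00 Y11.23 E1.8251
G1 X-5.75 Y9.96 E1.9069
G1 X-9.96 Y5.75 E2.0059
G1 X-11.50 Y0.00 E2.1049

At z = 5.4 mm: the r=11.5 cylinder gives a regular 12-gon of circumradius 11.5 (constant along its height); the 27.5×18.5 cube at (-1, 2.5) contributes its full rectangle; the sphere at (11.5, 4) does not reach this height (|z−center|=17.600 > r=4.5); Combining (union): the regions partially overlap (shared area 80.14 mm²), so overlapping operands fuse into one piece — 1 connected region. The outline is a single polygon with 14 vertices. Extrusion per mm of travel: 0.4 × 0.1 / (π × 0.875²) = 0.016630. Accumulating E over each segment gives final E = 2.1049.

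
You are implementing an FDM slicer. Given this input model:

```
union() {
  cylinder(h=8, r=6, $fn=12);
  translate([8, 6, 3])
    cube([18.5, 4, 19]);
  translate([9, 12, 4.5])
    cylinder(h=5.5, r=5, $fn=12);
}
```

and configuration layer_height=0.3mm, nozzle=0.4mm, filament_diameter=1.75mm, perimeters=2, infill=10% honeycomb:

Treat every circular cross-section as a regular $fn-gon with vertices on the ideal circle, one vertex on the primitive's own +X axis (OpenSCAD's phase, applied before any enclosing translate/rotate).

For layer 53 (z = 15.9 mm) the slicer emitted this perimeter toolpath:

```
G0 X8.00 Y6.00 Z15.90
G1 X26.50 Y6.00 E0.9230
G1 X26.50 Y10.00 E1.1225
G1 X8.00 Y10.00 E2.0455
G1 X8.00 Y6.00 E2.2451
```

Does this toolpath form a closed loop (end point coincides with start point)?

yes

Start point (G0): (8.00, 6.00). End point (last G1): the path returns to the start — closed.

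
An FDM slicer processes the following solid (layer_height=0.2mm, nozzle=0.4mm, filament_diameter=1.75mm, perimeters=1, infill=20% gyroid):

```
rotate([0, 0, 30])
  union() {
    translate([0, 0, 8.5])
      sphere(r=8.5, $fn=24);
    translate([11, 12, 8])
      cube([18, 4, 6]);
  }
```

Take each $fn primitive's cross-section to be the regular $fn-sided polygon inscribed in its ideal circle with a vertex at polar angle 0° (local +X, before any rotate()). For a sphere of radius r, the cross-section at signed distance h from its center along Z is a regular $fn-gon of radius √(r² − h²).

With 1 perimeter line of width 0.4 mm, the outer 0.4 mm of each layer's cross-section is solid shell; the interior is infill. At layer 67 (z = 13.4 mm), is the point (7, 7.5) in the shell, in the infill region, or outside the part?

At z = 13.4 mm: the r=8.5 sphere contributes a regular 24-gon of circumradius √(8.5²−4.9²) = 6.946; the 18×4 cube at (11, 12) contributes its full rectangle; Combining (union): the 2 present regions are separate (no shared area or edge), so areas and boundary lengths simply add and each stays a separate island — 2 connected regions; (rotated 30° about Z; rotation is an isometry so areas/perimeters/island counts are preserved). Overall, the cross-section has 2 separate islands. Undo the 30° rotation: the query point maps to (9.812, 2.995) in the un-rotated model frame. The nearest boundary edge runs (6.01, 3.47)→(6.71, 1.80); distance from the point to it = 3.33 mm. The point is not inside any of the regions above, so it lies outside the cross-section (3.33 mm from the nearest boundary).

outside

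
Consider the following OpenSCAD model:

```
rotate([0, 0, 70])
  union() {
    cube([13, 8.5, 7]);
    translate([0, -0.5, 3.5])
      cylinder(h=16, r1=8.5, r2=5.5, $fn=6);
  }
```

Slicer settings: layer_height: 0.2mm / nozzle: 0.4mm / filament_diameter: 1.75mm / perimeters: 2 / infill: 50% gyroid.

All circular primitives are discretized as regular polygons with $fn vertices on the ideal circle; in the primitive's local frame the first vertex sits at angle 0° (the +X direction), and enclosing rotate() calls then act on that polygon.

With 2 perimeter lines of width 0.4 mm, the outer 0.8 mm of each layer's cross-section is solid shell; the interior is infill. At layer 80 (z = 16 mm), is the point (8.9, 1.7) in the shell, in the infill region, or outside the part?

outside

At z = 16 mm: the cube is not intersected at this z (z outside [0, 7]); the cone at (0, -0.5): at t=0.781 of its height the radius interpolates to r₁+(r₂−r₁)t = 6.156, giving a regular 6-gon of that circumradius; Taking the union: only the cone at (0, -0.5) is present, so the union is just that shape — 1 connected region; (rotated 70° about Z; rotation is an isometry so areas/perimeters/island counts are preserved). Overall, the cross-section is a single solid region. Undo the 70° rotation: the query point maps to (4.641, -7.782) in the un-rotated model frame. The nearest boundary edge runs (-3.08, -5.83)→(3.08, -5.83); distance from the point to it = 2.50 mm. The point is not inside any of the regions above, so it lies outside the cross-section (2.50 mm from the nearest boundary).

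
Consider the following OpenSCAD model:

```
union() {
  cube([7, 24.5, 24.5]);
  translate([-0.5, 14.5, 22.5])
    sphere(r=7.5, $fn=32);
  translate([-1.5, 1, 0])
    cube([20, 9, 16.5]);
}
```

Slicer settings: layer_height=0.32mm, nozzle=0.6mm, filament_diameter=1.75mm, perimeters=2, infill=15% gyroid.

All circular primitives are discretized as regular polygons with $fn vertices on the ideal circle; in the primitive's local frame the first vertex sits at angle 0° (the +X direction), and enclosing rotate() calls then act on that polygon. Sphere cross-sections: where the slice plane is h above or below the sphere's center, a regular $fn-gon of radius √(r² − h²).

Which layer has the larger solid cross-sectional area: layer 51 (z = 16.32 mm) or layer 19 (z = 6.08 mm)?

layer 51 (z = 16.32 mm)

Layer 51 (z = 16.32): the cube (footprint 7×24.5) is included at this height (area 171.50 mm²); the r=7.5 sphere at (-0.5, 14.5) contributes a regular 32-gon of circumradius √(7.5²−6.18²) = 4.249 (area = (32/2)·4.249²·sin(360°/32) = 56.37 mm²); the 20×9 cube at (-1.5, 1) contributes its full rectangle (area 180.00 mm²); Combining (union): the regions partially overlap — summed areas 407.87 mm² minus the doubly-counted overlap 86.96 mm² gives 320.91 mm² — area = 320.91 mm². So its area = 320.91 mm². Layer 19 (z = 6.08): the 7×24.5 cube contributes its full rectangle (area 171.50 mm²); the sphere at (-0.5, 14.5) does not reach this height (|z−center|=16.420 > r=7.5); the 20×9 cube at (-1.5, 1) contributes its full rectangle (area 180.00 mm²); Taking the union: the regions partially overlap — summed areas 351.50 mm² minus the doubly-counted overlap 63.00 mm² gives 288.50 mm² — area = 288.50 mm². So its area = 288.50 mm². Layer 51 is larger (320.91 vs 288.50 mm²).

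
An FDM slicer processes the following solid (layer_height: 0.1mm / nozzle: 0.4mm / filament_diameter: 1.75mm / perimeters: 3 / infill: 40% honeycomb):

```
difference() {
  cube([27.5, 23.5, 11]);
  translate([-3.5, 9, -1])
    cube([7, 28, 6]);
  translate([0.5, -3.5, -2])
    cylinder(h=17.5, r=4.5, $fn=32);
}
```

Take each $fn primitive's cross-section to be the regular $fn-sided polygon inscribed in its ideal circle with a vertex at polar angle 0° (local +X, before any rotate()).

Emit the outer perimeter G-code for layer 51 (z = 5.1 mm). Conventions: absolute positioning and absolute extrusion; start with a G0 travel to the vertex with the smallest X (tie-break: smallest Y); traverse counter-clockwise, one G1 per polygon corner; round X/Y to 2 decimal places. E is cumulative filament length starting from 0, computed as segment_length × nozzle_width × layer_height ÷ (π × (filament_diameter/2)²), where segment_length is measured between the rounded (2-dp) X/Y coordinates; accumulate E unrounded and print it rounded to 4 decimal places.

G0 X0.00 Y0.95 Z5.10
G1 X0.50 Y1.00 E0.0084
G1 X1.38 Y0.91 E0.0231
G1 X2.22 Y0.66 E0.0376
G1 X3.00 Y0.24 E0.0524
G1 X3.29 Y0.00 E0.0586
G1 X27.50 Y0.00 E0.4612
G1 X27.50 Y23.50 E0.8521
G1 X0.00 Y23.50 E1.3094
G1 X0.00 Y0.95 E1.6844

At z = 5.1 mm: the 27.5×23.5 cube contributes its full rectangle; the cube at (-3.5, 9) is not intersected at this z (z outside [-1, 5]); the r=4.5 cylinder at (0.5, -3.5) contributes a regular 32-gon of circumradius 4.5; After the difference (first − rest): starting from the 27.5×23.5 cube, the r=4.5 cylinder at (0.5, -3.5) partially overlaps it — only the 2.38 mm² overlap (of its 63.21 mm²) is removed, clipping the outline — 1 connected region. The outline is a single polygon with 9 vertices. Extrusion per mm of travel: 0.4 × 0.1 / (π × 0.875²) = 0.016630. Accumulating E over each segment gives final E = 1.6844.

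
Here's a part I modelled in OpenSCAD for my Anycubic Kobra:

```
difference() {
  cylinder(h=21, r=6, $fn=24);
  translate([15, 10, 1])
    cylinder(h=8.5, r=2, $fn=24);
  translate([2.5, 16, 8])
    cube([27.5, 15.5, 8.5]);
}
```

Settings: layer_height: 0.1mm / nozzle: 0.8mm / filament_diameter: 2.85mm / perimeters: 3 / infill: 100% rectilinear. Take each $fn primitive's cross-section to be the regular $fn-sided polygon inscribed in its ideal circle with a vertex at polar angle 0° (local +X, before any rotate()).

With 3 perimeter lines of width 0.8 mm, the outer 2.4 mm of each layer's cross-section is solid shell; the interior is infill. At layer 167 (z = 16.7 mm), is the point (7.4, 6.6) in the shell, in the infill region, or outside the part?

At z = 16.7 mm: the r=6 cylinder contributes a regular 24-gon of circumradius 6; the cylinder at (15, 10) does not reach this height (z outside [1, 9.5]); the cube at (2.5, 16) is not intersected at this z (z outside [8, 16.5]); After the difference (first − rest): none of the subtracted shapes is present at this height, so the r=6 cylinder is unchanged — 1 connected region. Overall, the cross-section is a single solid region. The nearest boundary edge runs (5.20, 3.00)→(4.24, 4.24); distance from the point to it = 3.94 mm. The point is not inside any of the regions above, so it lies outside the cross-section (3.94 mm from the nearest boundary).

outside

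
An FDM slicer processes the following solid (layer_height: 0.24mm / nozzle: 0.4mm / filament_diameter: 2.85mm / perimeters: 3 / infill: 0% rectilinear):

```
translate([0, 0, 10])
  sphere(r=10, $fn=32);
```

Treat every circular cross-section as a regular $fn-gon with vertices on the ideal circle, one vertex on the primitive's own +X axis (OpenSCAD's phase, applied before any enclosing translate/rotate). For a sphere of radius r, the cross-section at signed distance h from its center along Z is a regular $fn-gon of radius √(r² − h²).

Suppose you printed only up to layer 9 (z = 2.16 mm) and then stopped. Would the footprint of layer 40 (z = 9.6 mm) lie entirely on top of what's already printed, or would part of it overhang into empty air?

Compare the two slices. At z = 2.16: the r=10 sphere contributes a regular 32-gon of circumradius √(10²−7.84²) = 6.208 (area = (32/2)·6.208²·sin(360°/32) = 120.28 mm²). At z = 9.6: the sphere: section is a regular 32-gon, circumradius = √(r²−h²) = √(10²−0.4²) = 9.992 (area = (32/2)·9.992²·sin(360°/32) = 311.65 mm²). Checking containment: at z = 9.6 the cross-section extends beyond the z = 2.16 cross-section by about 191.36 mm².

part overhangs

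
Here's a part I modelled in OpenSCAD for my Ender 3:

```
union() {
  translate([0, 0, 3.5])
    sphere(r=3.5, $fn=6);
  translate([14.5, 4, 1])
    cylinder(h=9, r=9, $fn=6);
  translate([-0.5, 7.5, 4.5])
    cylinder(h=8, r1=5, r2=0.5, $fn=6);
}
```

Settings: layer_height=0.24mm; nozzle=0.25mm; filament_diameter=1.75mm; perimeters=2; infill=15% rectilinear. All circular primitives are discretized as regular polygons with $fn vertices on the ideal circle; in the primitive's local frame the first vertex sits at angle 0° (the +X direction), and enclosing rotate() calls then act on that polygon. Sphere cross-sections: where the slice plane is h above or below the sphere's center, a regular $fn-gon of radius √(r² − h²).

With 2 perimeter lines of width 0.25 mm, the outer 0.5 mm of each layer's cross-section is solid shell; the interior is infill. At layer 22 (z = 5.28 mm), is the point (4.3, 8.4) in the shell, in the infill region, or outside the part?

outside

At z = 5.28 mm: the r=3.5 sphere slices to a regular 6-gon of circumradius 3.014 (√(r²−h²) with h=1.78 from center); the r=9 cylinder at (14.5, 4) gives a regular 6-gon of circumradius 9 (constant along its height); the cone at (-0.5, 7.5) contributes a regular 6-gon of circumradius 4.561 (interpolated between r1=5 and r2=0.5 at t=0.098); Combining (union): the 3 present regions are separate (no shared area or edge), so areas and boundary lengths simply add and each stays a separate island — 3 connected regions. Overall, the cross-section has 3 separate islands. The nearest boundary edge runs (1.78, 11.45)→(4.06, 7.50); distance from the point to it = 0.66 mm. The point is not inside any of the regions above, so it lies outside the cross-section (0.66 mm from the nearest boundary).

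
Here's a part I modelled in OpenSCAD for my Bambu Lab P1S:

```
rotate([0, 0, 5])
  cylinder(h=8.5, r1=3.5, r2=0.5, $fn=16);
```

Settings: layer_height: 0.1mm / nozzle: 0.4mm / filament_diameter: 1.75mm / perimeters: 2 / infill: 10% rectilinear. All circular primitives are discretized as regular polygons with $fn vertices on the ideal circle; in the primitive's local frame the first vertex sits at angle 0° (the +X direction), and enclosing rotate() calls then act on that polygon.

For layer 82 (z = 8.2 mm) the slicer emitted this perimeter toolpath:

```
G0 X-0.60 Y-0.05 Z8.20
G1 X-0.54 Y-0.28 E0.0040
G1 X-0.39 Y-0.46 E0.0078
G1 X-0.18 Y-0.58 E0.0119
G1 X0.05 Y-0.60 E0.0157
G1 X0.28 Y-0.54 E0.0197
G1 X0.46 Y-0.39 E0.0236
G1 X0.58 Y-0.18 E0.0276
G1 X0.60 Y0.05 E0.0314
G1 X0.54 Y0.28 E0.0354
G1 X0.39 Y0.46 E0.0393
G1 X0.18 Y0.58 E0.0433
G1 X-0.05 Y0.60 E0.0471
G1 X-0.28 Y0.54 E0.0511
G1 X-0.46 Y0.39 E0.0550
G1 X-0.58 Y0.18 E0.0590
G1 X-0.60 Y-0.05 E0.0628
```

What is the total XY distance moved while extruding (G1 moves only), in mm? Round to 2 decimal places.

Sum the Euclidean lengths of each G1 segment: total = 3.78 mm.

3.78 mm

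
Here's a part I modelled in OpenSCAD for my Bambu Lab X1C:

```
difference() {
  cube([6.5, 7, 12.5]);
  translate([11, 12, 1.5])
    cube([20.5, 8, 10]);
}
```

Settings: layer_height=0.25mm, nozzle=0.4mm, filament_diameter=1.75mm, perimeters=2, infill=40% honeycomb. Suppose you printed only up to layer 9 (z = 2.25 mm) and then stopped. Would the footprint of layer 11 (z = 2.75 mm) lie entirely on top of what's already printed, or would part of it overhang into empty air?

Compare the two slices. At z = 2.25: the 6.5×7 cube contributes its full rectangle (area 45.50 mm²); the cube at (11, 12) is present — its section is the full 20.5×8 rectangle (area 164.00 mm²); Taking the first minus the rest: starting from the 6.5×7 cube (45.50 mm²), the 20.5×8 cube at (11, 12) misses the remaining region (no effect) — area = 45.50 mm². At z = 2.75: the cube (footprint 6.5×7) is included at this height (area 45.50 mm²); the cube at (11, 12) (footprint 20.5×8) is included at this height (area 164.00 mm²); Taking the first minus the rest: starting from the 6.5×7 cube (45.50 mm²), the 20.5×8 cube at (11, 12) misses the remaining region (no effect) — area = 45.50 mm². Checking containment: the cross-section at z = 2.75 is a subset of the cross-section at z = 2.25.

entirely on top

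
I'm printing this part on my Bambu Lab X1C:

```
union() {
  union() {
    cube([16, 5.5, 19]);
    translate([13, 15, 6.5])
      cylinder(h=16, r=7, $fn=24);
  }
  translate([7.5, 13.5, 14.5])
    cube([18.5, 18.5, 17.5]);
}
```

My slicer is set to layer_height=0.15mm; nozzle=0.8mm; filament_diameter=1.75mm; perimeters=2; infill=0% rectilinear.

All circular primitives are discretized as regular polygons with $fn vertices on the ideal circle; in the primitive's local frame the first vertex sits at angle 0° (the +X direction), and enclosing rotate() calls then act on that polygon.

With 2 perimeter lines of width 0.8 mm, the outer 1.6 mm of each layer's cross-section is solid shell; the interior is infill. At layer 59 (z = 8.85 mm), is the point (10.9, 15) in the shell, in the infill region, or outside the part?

infill

At z = 8.85 mm: the cube (footprint 16×5.5) is included at this height; the r=7 cylinder at (13, 15) gives a regular 24-gon of circumradius 7 (constant along its height); Combining (union): the 2 present regions are separate (no shared area or edge), so areas and boundary lengths simply add and each stays a separate island — 2 connected regions; the cube at (7.5, 13.5) is absent (z outside [14.5, 32]); Taking the union: only the result so far is present, so the union is just that shape — 2 connected regions. Overall, the cross-section has 2 separate islands. The nearest boundary edge runs (6.24, 13.19)→(6.00, 15.00); distance from the point to it = 4.86 mm. (Shell/infill is judged within the island containing the point — the largest one.) The point is inside the cross-section and 4.86 mm from the nearest boundary — more than the 1.6 mm shell width (2 × 0.8), so it's in the infill interior.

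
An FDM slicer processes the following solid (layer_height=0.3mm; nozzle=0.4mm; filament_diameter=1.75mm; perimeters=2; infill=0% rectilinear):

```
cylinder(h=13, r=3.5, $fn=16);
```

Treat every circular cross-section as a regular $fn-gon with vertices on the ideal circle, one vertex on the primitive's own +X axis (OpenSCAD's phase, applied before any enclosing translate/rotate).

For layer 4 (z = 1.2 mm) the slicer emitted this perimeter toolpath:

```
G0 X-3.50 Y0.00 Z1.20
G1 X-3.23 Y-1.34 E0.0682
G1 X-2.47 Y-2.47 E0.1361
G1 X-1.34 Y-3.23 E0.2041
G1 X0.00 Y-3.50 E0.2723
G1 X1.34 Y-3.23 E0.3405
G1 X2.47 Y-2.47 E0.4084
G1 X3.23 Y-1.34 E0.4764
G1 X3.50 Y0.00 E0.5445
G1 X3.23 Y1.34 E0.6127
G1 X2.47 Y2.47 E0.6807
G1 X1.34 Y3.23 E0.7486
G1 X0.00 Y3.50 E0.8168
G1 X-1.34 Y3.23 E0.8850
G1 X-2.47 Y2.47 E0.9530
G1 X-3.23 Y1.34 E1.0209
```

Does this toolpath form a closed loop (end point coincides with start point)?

no

Start point (G0): (-3.50, 0.00). End point (last G1): the path does not return to the start — open.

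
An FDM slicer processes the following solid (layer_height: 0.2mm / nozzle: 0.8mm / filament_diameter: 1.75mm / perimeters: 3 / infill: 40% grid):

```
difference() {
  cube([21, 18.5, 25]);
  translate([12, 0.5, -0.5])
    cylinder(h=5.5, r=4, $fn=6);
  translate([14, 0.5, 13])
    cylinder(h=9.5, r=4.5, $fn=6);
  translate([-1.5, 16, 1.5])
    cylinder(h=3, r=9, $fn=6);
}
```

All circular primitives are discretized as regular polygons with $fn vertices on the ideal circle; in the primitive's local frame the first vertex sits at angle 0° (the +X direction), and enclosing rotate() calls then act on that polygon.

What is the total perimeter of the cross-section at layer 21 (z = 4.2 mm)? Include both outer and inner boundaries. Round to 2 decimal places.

83.27 mm

At z = 4.2 mm: the cube (footprint 21×18.5) is included at this height (perimeter 79.00 mm); the r=4 cylinder at (12, 0.5) gives a regular 6-gon of circumradius 4 (constant along its height) (perimeter = 2·6·4.000·sin(180°/6) = 24.00 mm); the cylinder at (14, 0.5) does not reach this height (z outside [13, 22.5]); the r=9 cylinder at (-1.5, 16) gives a regular 6-gon of circumradius 9 (constant along its height) (perimeter = 2·6·9.000·sin(180°/6) = 54.00 mm); Subtracting the remaining from the first: starting from the 21×18.5 cube, the r=4 cylinder at (12, 0.5) partially overlaps it — only the 24.64 mm² overlap (of its 41.57 mm²) is removed, clipping the outline; the r=9 cylinder at (-1.5, 16) partially overlaps it — only the 57.87 mm² overlap (of its 210.44 mm²) is removed, clipping the outline — boundary = 83.27 mm. Overall, the cross-section is a single solid region. Total boundary length (outer) = 83.27 mm.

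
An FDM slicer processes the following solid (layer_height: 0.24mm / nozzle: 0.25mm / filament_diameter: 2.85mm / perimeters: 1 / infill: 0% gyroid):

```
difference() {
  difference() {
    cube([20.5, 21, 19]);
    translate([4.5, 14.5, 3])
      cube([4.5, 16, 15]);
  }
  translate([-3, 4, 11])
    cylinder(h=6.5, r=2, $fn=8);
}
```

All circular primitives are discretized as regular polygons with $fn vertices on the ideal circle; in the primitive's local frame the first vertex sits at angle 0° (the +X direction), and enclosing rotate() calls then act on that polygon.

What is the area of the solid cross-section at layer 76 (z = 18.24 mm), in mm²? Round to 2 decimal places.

At z = 18.24 mm: the cube (footprint 20.5×21) is included at this height (area 430.50 mm²); the cube at (4.5, 14.5) does not reach this height (z outside [3, 18]); After the difference (first − rest): none of the subtracted shapes is present at this height, so the 20.5×21 cube is unchanged — area = 430.50 mm²; the cylinder at (-3, 4) is not intersected at this z (z outside [11, 17.5]); After the difference (first − rest): none of the subtracted shapes is present at this height, so the result so far is unchanged — area = 430.50 mm². Overall, the cross-section is a single solid region. Net area = 430.50 mm².

430.50 mm²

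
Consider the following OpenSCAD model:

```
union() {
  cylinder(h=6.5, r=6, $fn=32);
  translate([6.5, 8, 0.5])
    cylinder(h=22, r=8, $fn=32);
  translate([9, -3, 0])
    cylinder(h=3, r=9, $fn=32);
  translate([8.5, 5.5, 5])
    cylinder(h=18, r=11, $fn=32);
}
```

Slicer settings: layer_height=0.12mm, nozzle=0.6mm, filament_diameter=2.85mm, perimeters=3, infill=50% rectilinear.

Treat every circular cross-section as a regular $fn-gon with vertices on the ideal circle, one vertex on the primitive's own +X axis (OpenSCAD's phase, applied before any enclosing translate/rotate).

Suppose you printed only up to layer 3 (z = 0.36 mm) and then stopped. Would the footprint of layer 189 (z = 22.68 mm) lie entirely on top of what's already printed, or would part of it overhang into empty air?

part overhangs

Compare the two slices. At z = 0.36: the r=6 cylinder gives a regular 32-gon of circumradius 6 (constant along its height) (area = (32/2)·6.000²·sin(360°/32) = 112.37 mm²); the cylinder at (6.5, 8) does not reach this height (z outside [0.5, 22.5]); the r=9 cylinder at (9, -3) gives a regular 32-gon of circumradius 9 (constant along its height) (area = (32/2)·9.000²·sin(360°/32) = 252.84 mm²); the cylinder at (8.5, 5.5) is not intersected at this z (z outside [5, 23]); Taking the union: the regions partially overlap — summed areas 365.21 mm² minus the doubly-counted overlap 42.40 mm² gives 322.81 mm² — area = 322.81 mm². At z = 22.68: the cylinder is not intersected at this z (z outside [0, 6.5]); the cylinder at (6.5, 8) does not reach this height (z outside [0.5, 22.5]); the cylinder at (9, -3) is absent (z outside [0, 3]); the r=11 cylinder at (8.5, 5.5) contributes a regular 32-gon of circumradius 11 (area = (32/2)·11.000²·sin(360°/32) = 377.69 mm²); Merging all regions: only the r=11 cylinder at (8.5, 5.5) is present, so the union is just that shape — area = 377.69 mm². Checking containment: at z = 22.68 the cross-section extends beyond the z = 0.36 cross-section by about 206.45 mm².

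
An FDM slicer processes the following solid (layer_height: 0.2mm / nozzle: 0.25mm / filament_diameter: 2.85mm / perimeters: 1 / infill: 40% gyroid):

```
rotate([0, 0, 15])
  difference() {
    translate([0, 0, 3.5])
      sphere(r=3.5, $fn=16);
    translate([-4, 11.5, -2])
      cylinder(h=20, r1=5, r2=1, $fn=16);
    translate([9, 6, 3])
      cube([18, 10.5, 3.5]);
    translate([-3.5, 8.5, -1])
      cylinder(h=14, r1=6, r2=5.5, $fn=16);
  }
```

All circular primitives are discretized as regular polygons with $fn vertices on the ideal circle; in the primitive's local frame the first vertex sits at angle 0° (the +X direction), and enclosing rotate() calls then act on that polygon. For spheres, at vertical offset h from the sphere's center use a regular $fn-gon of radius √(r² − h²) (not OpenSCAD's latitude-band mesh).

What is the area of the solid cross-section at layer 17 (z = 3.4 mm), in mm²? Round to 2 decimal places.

37.42 mm²

At z = 3.4 mm: the r=3.5 sphere slices to a regular 16-gon of circumradius 3.499 (√(r²−h²) with h=0.1 from center) (area = (16/2)·3.499²·sin(360°/16) = 37.47 mm²); the cone at (-4, 11.5): at t=0.270 of its height the radius interpolates to r₁+(r₂−r₁)t = 3.920, giving a regular 16-gon of that circumradius (area = (16/2)·3.920²·sin(360°/16) = 47.04 mm²); the 18×10.5 cube at (9, 6) contributes its full rectangle (area 189.00 mm²); the cone at (-3.5, 8.5) (r1=6→r2=5.5) has section circumradius 5.843 here — a regular 16-gon (area = (16/2)·5.843²·sin(360°/16) = 104.52 mm²); After the difference (first − rest): starting from the r=3.5 sphere (37.47 mm²), the cone at (-4, 11.5) misses the remaining region (no effect); the 18×10.5 cube at (9, 6) misses the remaining region (no effect); the cone at (-3.5, 8.5) partially overlaps it — only the 0.06 mm² overlap (of its 104.52 mm²) is removed, clipping the outline — area = 37.42 mm²; (rotated 15° about Z; rotation is an isometry so areas/perimeters/island counts are preserved). Overall, the cross-section is a single solid region. Net area = 37.42 mm².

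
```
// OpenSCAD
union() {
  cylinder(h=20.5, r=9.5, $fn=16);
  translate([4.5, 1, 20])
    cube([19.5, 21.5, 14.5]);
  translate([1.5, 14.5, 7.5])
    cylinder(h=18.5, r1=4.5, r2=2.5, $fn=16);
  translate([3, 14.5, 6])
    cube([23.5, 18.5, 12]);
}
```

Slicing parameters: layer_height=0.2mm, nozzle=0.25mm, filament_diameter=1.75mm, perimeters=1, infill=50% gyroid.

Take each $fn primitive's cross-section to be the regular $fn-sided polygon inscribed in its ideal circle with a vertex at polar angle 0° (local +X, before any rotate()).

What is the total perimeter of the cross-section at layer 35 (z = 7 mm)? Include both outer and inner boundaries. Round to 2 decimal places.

At z = 7 mm: the cylinder: section is a regular 16-gon, circumradius r=9.5 (perimeter = 2·16·9.500·sin(180°/16) = 59.31 mm); the cube at (4.5, 1) is not intersected at this z (z outside [20, 34.5]); the cone at (1.5, 14.5) is absent (z outside [7.5, 26]); the cube at (3, 14.5) (footprint 23.5×18.5) is included at this height (perimeter 84.00 mm); Combining (union): the 2 present regions are separate (no shared area or edge), so areas and boundary lengths simply add and each stays a separate island — boundary = 143.31 mm. Overall, the cross-section has 2 separate islands. Total boundary length (outer) = 143.31 mm.

143.31 mm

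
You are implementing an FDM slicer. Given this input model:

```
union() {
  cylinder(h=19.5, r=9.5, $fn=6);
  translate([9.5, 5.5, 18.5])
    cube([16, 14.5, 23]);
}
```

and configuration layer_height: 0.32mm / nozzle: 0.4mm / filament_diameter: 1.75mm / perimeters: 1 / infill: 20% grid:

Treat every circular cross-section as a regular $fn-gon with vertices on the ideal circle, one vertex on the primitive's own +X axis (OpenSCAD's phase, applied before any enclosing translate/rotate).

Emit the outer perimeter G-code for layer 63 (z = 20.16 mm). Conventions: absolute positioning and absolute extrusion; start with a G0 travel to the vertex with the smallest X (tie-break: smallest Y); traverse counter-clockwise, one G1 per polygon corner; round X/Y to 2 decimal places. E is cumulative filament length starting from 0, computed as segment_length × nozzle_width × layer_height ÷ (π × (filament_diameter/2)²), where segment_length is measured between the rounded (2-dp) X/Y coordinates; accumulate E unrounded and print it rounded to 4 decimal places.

G0 X9.50 Y5.50 Z20.16
G1 X25.50 Y5.50 E0.8515
G1 X25.50 Y20.00 E1.6231
G1 X9.50 Y20.00 E2.4746
G1 X9.50 Y5.50 E3.2462

At z = 20.16 mm: the cylinder does not reach this height (z outside [0, 19.5]); the cube at (9.5, 5.5) is present — its section is the full 16×14.5 rectangle; Taking the union: only the 16×14.5 cube at (9.5, 5.5) is present, so the union is just that shape — 1 connected region. The outline is a single polygon with 4 vertices. Extrusion per mm of travel: 0.4 × 0.32 / (π × 0.875²) = 0.053216. Accumulating E over each segment gives final E = 3.2462.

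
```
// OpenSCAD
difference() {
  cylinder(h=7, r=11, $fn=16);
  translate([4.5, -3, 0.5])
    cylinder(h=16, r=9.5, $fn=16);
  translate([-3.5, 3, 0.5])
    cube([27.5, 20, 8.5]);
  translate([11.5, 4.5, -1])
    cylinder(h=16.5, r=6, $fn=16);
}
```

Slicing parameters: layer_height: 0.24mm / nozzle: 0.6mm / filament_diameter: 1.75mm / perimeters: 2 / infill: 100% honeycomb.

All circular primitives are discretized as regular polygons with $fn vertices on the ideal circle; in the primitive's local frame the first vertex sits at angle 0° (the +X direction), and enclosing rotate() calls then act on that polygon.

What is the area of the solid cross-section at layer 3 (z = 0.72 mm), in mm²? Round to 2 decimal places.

At z = 0.72 mm: the r=11 cylinder contributes a regular 16-gon of circumradius 11 (area = (16/2)·11.000²·sin(360°/16) = 370.44 mm²); the cylinder at (4.5, -3): section is a regular 16-gon, circumradius r=9.5 (area = (16/2)·9.500²·sin(360°/16) = 276.30 mm²); the cube at (-3.5, 3) (footprint 27.5×20) is included at this height (area 550.00 mm²); the r=6 cylinder at (11.5, 4.5) gives a regular 16-gon of circumradius 6 (constant along its height) (area = (16/2)·6.000²·sin(360°/16) = 110.21 mm²); Subtracting the remaining from the first: starting from the r=11 cylinder (370.44 mm²), the r=9.5 cylinder at (4.5, -3) partially overlaps it — only the 211.04 mm² overlap (of its 276.30 mm²) is removed, clipping the outline; the 27.5×20 cube at (-3.5, 3) partially overlaps it — only the 54.54 mm² overlap (of its 550.00 mm²) is removed, clipping the outline; the r=6 cylinder at (11.5, 4.5) misses the remaining region (no effect) — area = 104.86 mm². Overall, the cross-section is a single solid region. Net area = 104.86 mm².

104.86 mm²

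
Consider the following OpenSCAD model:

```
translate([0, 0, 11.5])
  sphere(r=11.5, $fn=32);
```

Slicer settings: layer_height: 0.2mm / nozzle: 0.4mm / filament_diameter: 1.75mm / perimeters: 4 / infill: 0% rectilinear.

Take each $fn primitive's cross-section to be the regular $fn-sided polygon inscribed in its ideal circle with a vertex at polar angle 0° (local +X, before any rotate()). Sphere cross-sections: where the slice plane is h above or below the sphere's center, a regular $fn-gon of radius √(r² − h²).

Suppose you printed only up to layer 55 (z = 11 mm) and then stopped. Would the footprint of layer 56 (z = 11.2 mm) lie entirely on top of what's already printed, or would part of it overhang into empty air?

entirely on top

Compare the two slices. At z = 11: the r=11.5 sphere slices to a regular 32-gon of circumradius 11.489 (√(r²−h²) with h=0.5 from center) (area = (32/2)·11.489²·sin(360°/32) = 412.03 mm²). At z = 11.2: the r=11.5 sphere slices to a regular 32-gon of circumradius 11.496 (√(r²−h²) with h=0.3 from center) (area = (32/2)·11.496²·sin(360°/32) = 412.53 mm²). Checking containment: the cross-section at z = 11.2 is a subset of the cross-section at z = 11.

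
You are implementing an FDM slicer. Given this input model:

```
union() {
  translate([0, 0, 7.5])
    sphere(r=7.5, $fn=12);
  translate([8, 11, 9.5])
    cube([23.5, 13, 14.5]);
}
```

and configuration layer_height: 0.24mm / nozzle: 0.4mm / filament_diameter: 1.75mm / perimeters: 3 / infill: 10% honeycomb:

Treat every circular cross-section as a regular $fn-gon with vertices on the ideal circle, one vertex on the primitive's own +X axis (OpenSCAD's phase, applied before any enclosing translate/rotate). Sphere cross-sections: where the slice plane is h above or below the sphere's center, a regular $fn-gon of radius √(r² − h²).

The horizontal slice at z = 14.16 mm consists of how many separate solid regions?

At z = 14.16 mm: the r=7.5 sphere slices to a regular 12-gon of circumradius 3.449 (√(r²−h²) with h=6.66 from center); the cube at (8, 11) is present — its section is the full 23.5×13 rectangle; Merging all regions: the 2 present regions are separate (no shared area or edge), so areas and boundary lengths simply add and each stays a separate island — 2 connected regions. The result has 2 disconnected regions.

2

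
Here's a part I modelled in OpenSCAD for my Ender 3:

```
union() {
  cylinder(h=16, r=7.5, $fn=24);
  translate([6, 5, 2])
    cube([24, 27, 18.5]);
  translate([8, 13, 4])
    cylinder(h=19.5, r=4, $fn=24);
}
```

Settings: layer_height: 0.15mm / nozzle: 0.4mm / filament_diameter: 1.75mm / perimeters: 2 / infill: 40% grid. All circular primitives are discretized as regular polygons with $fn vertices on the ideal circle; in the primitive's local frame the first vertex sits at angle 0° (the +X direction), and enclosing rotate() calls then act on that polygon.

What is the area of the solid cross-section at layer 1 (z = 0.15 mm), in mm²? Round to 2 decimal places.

174.70 mm²

At z = 0.15 mm: the cylinder: section is a regular 24-gon, circumradius r=7.5 (area = (24/2)·7.500²·sin(360°/24) = 174.70 mm²); the cube at (6, 5) is absent (z outside [2, 20.5]); the cylinder at (8, 13) does not reach this height (z outside [4, 23.5]); Combining (union): only the r=7.5 cylinder is present, so the union is just that shape — area = 174.70 mm². Overall, the cross-section is a single solid region. Net area = 174.70 mm².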